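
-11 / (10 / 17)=-187 / 10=-18.70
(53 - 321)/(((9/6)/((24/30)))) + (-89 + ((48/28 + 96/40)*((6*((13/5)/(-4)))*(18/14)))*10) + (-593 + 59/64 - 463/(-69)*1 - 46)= -1069.60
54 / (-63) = -0.86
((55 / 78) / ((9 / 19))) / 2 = 1045 / 1404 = 0.74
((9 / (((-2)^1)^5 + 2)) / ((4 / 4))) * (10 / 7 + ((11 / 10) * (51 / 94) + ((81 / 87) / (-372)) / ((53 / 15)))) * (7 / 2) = -952154241 / 447881800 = -2.13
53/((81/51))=901/27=33.37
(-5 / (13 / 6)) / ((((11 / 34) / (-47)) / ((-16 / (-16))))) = 47940 / 143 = 335.24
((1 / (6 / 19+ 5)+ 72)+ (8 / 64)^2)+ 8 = 518437 / 6464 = 80.20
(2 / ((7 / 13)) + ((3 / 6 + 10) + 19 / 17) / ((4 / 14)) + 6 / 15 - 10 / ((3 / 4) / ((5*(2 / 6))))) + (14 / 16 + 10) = 1432091 / 42840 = 33.43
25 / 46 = 0.54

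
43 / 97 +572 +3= 55818 / 97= 575.44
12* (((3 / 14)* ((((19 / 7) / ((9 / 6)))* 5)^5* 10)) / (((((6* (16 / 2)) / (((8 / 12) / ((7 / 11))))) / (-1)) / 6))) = -13618544500000 / 66706983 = -204154.71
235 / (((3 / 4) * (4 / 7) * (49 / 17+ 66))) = 7.96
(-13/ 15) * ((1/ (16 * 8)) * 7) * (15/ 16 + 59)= -87269/ 30720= -2.84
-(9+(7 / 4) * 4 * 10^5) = -700009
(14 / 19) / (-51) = -14 / 969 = -0.01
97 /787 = 0.12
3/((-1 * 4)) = -3/4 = -0.75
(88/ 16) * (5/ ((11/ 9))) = 45/ 2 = 22.50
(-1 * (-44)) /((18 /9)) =22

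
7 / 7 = 1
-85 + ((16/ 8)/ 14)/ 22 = -84.99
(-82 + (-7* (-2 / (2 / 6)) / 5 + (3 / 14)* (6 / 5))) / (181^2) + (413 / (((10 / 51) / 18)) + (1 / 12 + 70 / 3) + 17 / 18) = 37937.76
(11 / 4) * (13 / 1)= 143 / 4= 35.75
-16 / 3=-5.33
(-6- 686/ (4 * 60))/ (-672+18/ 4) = 0.01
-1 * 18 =-18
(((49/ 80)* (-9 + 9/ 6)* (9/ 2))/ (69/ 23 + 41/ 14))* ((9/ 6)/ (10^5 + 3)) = -27783/ 531215936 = -0.00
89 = 89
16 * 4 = 64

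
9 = 9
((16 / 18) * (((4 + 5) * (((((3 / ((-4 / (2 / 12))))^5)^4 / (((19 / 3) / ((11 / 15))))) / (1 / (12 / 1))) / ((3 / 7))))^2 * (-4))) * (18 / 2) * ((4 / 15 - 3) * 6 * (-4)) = -19690209 / 14643899733836506046089915428503552000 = -0.00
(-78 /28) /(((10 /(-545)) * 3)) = 1417 /28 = 50.61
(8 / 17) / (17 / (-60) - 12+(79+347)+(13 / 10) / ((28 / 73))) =6720 / 5956273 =0.00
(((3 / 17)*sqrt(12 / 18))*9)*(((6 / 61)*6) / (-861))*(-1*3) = 324*sqrt(6) / 297619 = 0.00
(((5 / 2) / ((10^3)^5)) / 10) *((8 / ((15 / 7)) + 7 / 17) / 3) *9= 0.00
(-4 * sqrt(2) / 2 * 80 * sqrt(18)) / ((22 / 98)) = -47040 / 11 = -4276.36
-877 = -877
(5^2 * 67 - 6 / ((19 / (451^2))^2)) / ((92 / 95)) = -710043467.19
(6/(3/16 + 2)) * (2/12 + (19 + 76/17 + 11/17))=39632/595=66.61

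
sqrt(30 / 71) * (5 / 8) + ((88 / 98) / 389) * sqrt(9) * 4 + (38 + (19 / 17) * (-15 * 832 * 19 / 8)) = -10722070378 / 324037 + 5 * sqrt(2130) / 568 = -33088.62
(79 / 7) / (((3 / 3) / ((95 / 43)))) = 7505 / 301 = 24.93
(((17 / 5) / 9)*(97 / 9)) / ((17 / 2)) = 194 / 405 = 0.48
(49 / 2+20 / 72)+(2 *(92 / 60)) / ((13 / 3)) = 14909 / 585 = 25.49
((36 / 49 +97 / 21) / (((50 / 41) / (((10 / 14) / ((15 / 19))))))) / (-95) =-32267 / 771750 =-0.04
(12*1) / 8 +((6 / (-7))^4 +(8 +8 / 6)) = 11.37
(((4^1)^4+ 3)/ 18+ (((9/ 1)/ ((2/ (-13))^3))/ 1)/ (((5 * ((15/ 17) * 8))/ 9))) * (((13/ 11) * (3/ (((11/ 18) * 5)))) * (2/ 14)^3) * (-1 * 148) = 1163399991/ 3773000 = 308.35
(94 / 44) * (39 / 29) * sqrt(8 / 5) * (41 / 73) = 75153 * sqrt(10) / 116435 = 2.04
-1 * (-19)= 19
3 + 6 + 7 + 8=24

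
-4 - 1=-5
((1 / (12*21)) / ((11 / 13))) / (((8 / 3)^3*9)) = 13 / 473088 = 0.00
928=928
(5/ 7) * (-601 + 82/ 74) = -110980/ 259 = -428.49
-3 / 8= -0.38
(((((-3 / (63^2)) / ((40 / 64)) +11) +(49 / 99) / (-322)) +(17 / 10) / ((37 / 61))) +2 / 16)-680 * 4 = -1340546604217 / 495384120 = -2706.08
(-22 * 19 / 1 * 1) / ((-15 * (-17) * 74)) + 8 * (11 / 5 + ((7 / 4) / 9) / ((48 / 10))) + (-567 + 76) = -160692493 / 339660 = -473.10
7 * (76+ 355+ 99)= 3710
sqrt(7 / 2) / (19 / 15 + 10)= 15 * sqrt(14) / 338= 0.17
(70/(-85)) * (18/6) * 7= -294/17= -17.29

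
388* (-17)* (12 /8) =-9894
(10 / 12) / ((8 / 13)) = 65 / 48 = 1.35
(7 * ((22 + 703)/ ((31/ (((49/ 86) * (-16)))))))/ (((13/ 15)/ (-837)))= 805707000/ 559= 1441336.31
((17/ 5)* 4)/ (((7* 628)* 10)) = 17/ 54950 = 0.00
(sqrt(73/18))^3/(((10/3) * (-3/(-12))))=73 * sqrt(146)/90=9.80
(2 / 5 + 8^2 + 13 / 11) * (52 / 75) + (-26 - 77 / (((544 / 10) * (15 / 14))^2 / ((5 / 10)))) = 8907738589 / 457776000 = 19.46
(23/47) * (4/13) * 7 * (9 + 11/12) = 10.45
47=47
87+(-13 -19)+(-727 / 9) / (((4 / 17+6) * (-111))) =5836529 / 105894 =55.12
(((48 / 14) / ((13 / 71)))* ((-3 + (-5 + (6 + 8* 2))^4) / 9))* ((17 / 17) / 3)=47438224 / 819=57922.13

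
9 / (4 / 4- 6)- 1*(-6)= 21 / 5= 4.20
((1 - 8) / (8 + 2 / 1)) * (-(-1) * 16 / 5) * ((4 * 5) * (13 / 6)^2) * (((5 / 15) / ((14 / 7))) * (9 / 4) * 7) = -8281 / 15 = -552.07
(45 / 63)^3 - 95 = -32460 / 343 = -94.64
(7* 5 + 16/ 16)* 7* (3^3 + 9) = 9072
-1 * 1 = -1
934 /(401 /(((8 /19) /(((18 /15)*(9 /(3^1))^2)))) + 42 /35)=18680 /205737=0.09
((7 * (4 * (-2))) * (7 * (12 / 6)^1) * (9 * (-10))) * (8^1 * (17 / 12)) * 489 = 391043520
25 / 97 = 0.26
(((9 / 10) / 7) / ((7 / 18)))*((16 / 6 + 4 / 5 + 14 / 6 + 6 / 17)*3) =127089 / 20825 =6.10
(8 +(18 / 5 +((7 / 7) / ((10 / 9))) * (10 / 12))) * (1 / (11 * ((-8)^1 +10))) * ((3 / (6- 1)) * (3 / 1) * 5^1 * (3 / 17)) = 6669 / 7480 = 0.89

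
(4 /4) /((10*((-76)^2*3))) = 1 /173280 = 0.00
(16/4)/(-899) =-4/899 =-0.00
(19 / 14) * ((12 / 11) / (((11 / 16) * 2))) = 912 / 847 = 1.08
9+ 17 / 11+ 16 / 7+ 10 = 1758 / 77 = 22.83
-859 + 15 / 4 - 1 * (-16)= -3357 / 4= -839.25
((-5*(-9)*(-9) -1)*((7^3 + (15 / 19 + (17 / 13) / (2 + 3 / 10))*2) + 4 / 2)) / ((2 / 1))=-401001125 / 5681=-70586.36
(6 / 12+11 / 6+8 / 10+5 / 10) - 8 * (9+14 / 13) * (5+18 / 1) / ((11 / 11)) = -721703 / 390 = -1850.52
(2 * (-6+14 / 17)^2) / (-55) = -1408 / 1445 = -0.97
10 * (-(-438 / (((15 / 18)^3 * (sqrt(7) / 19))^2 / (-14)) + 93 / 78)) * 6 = -2301674769546 / 40625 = -56656609.71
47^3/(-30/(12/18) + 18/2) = -103823/36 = -2883.97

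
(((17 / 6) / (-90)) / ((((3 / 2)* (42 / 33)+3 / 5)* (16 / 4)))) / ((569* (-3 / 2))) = 187 / 50882256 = 0.00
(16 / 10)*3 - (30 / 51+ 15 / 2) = -559 / 170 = -3.29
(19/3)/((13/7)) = 133/39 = 3.41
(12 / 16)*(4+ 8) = 9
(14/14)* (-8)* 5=-40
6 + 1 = 7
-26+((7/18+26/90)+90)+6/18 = 5851/90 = 65.01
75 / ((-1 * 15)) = -5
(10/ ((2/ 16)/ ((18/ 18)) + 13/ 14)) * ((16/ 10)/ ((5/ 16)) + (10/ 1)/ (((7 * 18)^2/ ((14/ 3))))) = 3485648/ 71685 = 48.62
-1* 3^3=-27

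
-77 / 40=-1.92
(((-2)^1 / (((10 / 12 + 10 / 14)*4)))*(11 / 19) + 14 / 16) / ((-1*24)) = -6797 / 237120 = -0.03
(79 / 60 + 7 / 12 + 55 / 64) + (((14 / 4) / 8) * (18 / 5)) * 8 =15.36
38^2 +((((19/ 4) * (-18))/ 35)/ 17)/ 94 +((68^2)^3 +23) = 11059316770419089/ 111860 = 98867484091.00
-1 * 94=-94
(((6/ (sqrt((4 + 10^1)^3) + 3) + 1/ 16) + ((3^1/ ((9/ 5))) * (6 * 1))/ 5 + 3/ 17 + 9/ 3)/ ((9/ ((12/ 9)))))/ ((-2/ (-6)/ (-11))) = -14272423/ 557940 - 1232 * sqrt(14)/ 8205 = -26.14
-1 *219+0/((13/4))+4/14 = -1531/7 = -218.71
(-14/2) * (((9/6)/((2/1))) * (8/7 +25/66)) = -703/88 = -7.99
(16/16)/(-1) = -1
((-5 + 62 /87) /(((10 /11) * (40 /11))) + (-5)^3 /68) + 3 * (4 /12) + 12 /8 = -375761 /591600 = -0.64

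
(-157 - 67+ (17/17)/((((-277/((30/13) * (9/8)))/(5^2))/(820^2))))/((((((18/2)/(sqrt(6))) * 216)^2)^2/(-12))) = 142036031/29762158525632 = 0.00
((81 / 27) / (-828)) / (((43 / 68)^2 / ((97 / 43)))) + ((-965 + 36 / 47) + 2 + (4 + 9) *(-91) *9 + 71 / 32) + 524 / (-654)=-3479836477408359 / 299783369696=-11607.84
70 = 70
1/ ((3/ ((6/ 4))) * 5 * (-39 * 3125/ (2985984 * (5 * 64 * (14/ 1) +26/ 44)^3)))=-59582697539742625536/ 270359375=-220383323270.16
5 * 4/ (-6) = -10/ 3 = -3.33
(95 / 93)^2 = 9025 / 8649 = 1.04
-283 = -283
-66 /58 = -33 /29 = -1.14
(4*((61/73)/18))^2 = 14884/431649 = 0.03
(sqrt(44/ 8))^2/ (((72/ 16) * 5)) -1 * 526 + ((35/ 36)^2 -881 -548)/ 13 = -635.61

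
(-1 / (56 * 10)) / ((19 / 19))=-1 / 560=-0.00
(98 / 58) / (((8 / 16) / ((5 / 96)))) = 245 / 1392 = 0.18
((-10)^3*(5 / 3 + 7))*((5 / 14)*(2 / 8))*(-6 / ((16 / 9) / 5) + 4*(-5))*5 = 11984375 / 84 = 142671.13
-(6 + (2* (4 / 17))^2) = -1798 / 289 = -6.22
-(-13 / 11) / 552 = 13 / 6072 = 0.00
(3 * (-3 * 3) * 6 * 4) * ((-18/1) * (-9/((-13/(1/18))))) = 5832/13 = 448.62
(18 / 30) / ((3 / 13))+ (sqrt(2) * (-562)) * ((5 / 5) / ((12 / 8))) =13 / 5 - 1124 * sqrt(2) / 3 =-527.26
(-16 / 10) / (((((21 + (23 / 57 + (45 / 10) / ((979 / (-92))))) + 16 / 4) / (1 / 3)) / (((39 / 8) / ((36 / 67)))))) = -0.19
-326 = -326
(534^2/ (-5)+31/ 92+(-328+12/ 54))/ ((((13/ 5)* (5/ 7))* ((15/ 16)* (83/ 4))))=-2045850352/ 1288575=-1587.68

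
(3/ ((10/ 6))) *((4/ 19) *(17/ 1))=612/ 95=6.44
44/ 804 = 11/ 201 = 0.05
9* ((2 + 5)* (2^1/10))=63/5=12.60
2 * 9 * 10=180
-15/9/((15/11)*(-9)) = 11/81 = 0.14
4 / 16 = 1 / 4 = 0.25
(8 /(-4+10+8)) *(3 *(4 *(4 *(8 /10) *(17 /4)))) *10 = 6528 /7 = 932.57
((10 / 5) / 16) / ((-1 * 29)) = -1 / 232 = -0.00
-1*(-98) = 98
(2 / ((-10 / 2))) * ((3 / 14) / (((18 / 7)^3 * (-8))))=49 / 77760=0.00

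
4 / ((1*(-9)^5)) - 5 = -5.00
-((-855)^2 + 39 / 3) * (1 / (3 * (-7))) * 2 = 69622.67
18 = 18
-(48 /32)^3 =-27 /8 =-3.38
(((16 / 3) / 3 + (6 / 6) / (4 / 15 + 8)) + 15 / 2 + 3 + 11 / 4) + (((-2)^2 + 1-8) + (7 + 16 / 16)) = 11243 / 558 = 20.15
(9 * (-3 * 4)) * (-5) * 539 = 291060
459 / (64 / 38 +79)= 2907 / 511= 5.69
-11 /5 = -2.20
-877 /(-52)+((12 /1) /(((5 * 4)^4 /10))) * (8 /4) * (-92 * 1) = 27182 /1625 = 16.73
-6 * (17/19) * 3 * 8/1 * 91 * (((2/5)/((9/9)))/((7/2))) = -127296/95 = -1339.96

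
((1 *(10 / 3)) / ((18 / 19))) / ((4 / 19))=1805 / 108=16.71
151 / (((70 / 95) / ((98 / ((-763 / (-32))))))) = 842.28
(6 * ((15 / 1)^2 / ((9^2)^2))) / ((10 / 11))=55 / 243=0.23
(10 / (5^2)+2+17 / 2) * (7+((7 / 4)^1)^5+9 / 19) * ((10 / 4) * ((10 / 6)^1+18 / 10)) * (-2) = -658537997 / 145920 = -4513.01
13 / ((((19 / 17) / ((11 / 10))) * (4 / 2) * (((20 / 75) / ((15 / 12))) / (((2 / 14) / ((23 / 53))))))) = 1932645 / 195776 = 9.87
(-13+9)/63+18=1130/63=17.94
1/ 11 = 0.09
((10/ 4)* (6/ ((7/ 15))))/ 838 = 225/ 5866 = 0.04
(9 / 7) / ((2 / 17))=153 / 14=10.93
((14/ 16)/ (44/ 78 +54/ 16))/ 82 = 273/ 100778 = 0.00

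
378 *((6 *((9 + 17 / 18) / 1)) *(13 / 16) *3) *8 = 439803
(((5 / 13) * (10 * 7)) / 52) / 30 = 35 / 2028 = 0.02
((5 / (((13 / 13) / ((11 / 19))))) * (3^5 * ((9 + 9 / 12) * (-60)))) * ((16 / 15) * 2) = -16679520 / 19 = -877869.47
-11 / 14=-0.79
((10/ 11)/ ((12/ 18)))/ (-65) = -3/ 143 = -0.02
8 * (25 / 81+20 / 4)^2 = 1479200 / 6561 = 225.45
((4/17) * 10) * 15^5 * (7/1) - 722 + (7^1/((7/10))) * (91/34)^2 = 7228874089/578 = 12506702.58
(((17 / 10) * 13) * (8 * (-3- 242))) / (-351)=3332 / 27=123.41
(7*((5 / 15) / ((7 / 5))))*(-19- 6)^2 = 3125 / 3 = 1041.67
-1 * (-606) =606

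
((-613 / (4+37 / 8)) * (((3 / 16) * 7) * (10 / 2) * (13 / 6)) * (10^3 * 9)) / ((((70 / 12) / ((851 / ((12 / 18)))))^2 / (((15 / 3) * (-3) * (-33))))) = -1509095026617750 / 7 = -215585003802535.71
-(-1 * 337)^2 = -113569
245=245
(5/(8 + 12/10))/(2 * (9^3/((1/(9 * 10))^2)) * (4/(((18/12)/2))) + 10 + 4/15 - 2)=375/43460069704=0.00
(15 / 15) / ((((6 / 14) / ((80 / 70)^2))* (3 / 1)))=64 / 63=1.02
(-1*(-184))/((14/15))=197.14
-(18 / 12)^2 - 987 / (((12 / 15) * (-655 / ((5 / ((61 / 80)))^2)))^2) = -8455276296609 / 950433909604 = -8.90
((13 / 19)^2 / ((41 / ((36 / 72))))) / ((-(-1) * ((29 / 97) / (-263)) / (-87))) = 12934077 / 29602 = 436.93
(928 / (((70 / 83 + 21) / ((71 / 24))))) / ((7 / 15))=3417940 / 12691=269.32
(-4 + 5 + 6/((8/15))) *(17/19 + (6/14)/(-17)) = 6881/646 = 10.65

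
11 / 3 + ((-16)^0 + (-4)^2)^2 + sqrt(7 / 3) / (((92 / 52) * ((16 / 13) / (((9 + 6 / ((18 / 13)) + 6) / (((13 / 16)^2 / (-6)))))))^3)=878 / 3 - 6393430016 * sqrt(21) / 36501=-802380.60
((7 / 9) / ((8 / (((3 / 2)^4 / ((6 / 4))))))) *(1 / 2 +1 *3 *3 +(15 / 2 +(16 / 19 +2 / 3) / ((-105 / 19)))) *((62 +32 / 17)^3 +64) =843789836659 / 589560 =1431219.62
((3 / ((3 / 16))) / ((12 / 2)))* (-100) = -800 / 3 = -266.67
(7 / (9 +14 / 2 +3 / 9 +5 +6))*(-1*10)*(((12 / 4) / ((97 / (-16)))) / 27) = 560 / 11931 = 0.05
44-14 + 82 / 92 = 1421 / 46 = 30.89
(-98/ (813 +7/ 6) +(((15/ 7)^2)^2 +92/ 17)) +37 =12636678814/ 199391045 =63.38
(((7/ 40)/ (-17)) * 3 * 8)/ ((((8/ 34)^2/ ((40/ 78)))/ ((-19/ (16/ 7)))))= 15827/ 832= 19.02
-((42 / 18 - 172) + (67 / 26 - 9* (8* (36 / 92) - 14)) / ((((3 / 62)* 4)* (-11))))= 8557675 / 39468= 216.83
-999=-999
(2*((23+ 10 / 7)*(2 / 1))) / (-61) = -1.60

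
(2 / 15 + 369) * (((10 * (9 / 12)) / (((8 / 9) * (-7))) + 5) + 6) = 867727 / 240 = 3615.53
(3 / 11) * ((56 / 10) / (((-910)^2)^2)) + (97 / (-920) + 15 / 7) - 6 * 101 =-37422956008562987 / 61962375475000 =-603.96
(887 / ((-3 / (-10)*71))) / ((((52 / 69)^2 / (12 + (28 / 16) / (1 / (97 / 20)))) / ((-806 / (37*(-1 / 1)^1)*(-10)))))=-357611271105 / 1092832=-327233.53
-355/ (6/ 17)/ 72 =-6035/ 432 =-13.97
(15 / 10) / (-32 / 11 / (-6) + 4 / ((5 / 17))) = 495 / 4648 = 0.11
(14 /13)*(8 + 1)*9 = 87.23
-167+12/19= -3161/19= -166.37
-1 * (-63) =63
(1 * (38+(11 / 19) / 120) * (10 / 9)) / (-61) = -86651 / 125172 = -0.69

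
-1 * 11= -11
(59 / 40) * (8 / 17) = 59 / 85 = 0.69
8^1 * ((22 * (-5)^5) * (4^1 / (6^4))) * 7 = -962500 / 81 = -11882.72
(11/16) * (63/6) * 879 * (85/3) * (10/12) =9588425/64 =149819.14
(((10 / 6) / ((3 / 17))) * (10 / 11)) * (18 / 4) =425 / 11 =38.64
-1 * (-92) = 92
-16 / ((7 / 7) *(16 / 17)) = -17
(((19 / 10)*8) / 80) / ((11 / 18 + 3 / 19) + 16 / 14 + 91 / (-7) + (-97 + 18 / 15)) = -0.00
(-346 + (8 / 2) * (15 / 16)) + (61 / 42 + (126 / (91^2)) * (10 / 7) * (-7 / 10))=-4838179 / 14196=-340.81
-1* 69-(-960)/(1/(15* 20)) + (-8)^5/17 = 4862059/17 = 286003.47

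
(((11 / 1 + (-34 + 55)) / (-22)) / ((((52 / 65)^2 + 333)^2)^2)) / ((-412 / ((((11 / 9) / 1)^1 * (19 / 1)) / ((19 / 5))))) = 7812500 / 4486960216844324847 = 0.00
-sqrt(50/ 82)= -5 * sqrt(41)/ 41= -0.78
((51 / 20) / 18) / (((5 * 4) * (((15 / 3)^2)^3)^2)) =17 / 585937500000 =0.00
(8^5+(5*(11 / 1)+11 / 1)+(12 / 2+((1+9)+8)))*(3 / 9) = 32858 / 3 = 10952.67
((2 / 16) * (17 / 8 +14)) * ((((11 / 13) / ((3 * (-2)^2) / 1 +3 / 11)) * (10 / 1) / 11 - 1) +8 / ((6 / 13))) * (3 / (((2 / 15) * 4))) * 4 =1237325 / 1664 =743.58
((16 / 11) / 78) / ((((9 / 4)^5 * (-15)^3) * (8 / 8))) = -8192 / 85495570875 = -0.00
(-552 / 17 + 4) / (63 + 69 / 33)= -0.44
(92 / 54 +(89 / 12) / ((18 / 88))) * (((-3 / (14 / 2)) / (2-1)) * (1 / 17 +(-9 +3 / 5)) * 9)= 145345 / 119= 1221.39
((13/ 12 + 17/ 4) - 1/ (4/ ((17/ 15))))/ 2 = 101/ 40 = 2.52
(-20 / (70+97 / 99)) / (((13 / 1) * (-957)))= 60 / 2649179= 0.00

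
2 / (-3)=-2 / 3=-0.67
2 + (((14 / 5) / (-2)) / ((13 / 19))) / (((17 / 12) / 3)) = -2578 / 1105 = -2.33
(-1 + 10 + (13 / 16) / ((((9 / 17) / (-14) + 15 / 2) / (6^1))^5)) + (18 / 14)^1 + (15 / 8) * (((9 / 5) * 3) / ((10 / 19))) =1184836677619489 / 39764598702080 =29.80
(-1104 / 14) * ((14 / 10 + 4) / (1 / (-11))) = 163944 / 35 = 4684.11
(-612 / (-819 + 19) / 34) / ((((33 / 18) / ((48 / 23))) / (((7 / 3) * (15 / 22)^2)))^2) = 32148900 / 937155769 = 0.03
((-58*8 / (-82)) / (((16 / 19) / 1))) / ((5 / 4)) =1102 / 205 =5.38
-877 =-877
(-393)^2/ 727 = 154449/ 727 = 212.45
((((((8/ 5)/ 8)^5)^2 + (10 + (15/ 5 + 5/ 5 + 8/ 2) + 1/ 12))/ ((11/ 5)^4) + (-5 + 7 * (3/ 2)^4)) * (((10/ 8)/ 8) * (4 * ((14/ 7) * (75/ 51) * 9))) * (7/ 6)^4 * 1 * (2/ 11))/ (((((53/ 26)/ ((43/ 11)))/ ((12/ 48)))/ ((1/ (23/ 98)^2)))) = 48016044047941815209/ 31719218632992000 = 1513.78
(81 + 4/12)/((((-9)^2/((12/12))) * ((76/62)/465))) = 586210/1539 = 380.90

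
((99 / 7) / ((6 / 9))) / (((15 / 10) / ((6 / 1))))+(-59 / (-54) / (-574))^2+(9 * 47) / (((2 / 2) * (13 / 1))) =1466244871957 / 12489776208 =117.40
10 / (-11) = -10 / 11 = -0.91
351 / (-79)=-351 / 79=-4.44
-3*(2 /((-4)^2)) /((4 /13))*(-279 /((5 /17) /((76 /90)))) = 390507 /400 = 976.27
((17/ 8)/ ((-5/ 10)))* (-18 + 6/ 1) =51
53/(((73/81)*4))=4293/292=14.70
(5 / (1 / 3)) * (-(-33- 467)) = 7500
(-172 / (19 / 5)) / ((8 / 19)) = -215 / 2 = -107.50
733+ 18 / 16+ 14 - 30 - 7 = 5689 / 8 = 711.12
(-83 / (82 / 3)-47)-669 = -58961 / 82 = -719.04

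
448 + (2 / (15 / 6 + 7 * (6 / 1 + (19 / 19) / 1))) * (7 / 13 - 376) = 580348 / 1339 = 433.42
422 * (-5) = -2110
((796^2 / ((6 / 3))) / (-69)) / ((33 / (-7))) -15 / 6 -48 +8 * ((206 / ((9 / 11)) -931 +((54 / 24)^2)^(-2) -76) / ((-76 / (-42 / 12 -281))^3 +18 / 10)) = -579899524395124135 / 241850667803382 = -2397.76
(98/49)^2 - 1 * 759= -755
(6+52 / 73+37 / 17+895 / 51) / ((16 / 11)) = 270677 / 14892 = 18.18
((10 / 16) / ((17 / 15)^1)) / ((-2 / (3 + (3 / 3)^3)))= -75 / 68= -1.10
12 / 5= 2.40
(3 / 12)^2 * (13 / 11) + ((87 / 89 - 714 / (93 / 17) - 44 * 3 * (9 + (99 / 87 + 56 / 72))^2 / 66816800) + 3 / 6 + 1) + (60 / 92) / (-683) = -46280997539611270451977 / 361666565626579210800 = -127.97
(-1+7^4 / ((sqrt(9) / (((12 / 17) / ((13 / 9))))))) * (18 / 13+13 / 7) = 25433425 / 20111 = 1264.65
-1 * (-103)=103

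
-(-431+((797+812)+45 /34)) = -40097 /34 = -1179.32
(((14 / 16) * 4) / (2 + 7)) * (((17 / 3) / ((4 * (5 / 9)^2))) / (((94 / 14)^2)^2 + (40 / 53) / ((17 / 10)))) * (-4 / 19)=-772298457 / 4177675331950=-0.00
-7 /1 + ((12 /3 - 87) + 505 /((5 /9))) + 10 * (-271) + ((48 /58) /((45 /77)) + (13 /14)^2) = -1888.72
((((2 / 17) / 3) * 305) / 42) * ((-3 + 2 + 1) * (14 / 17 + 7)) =0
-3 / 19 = -0.16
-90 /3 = -30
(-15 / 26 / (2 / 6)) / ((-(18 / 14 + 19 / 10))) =1575 / 2899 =0.54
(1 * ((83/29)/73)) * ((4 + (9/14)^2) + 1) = 88063/414932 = 0.21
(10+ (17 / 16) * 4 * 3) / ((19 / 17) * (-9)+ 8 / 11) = -17017 / 6980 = -2.44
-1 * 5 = -5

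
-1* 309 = -309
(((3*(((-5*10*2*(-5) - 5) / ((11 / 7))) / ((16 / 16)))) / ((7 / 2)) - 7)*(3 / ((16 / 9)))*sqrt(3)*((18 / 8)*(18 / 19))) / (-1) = -575181*sqrt(3) / 608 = -1638.56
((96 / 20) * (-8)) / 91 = -192 / 455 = -0.42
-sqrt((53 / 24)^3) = -53 * sqrt(318) / 288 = -3.28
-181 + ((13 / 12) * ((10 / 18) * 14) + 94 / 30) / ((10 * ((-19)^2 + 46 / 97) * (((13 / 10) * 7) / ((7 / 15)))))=-334137815213 / 1846066950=-181.00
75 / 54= 25 / 18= 1.39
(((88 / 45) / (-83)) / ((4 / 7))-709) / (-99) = 2648269 / 369765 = 7.16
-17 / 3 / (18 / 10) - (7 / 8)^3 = -52781 / 13824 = -3.82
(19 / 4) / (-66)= -19 / 264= -0.07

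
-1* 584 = -584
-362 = -362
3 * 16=48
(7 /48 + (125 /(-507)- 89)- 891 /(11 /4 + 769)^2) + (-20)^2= 296711115023 /954368688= 310.90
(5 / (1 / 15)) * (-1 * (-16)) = 1200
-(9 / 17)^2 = -0.28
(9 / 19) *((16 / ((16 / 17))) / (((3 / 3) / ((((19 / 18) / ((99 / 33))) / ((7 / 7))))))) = 17 / 6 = 2.83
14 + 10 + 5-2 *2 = 25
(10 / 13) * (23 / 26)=0.68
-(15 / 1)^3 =-3375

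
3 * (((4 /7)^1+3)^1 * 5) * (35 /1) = 1875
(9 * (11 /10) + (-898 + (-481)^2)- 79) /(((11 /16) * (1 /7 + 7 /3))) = 8796858 /65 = 135336.28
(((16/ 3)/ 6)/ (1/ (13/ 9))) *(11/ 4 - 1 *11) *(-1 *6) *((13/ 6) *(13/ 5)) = 48334/ 135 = 358.03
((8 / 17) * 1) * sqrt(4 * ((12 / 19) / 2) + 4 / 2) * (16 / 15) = 128 * sqrt(1178) / 4845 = 0.91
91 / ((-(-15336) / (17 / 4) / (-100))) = -2.52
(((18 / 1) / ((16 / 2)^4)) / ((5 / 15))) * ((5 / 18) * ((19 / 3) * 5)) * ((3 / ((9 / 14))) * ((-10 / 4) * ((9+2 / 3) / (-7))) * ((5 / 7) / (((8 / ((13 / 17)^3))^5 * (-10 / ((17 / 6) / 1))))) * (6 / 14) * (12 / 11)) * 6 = -3525428381345500888375 / 6090508473459639002630979584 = -0.00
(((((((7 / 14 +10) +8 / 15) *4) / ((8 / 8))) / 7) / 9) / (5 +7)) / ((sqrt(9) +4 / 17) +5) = 5627 / 793800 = 0.01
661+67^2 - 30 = 5120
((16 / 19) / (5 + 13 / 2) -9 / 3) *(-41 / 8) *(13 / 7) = 681707 / 24472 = 27.86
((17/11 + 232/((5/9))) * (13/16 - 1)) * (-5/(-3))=-23053/176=-130.98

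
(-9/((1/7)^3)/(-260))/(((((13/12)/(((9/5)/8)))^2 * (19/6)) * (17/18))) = 0.17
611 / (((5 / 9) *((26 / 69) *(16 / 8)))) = 29187 / 20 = 1459.35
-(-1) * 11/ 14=11/ 14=0.79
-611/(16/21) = -12831/16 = -801.94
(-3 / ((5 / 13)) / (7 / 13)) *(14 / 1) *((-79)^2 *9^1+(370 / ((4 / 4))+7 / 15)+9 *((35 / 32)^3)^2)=-11469328.62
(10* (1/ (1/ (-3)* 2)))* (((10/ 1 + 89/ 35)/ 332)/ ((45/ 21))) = -439/ 1660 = -0.26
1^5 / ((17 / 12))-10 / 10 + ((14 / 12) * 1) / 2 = 59 / 204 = 0.29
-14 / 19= -0.74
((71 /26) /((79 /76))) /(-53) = -2698 /54431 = -0.05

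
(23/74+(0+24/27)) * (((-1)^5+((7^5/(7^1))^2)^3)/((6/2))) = 8504077992948475839200/111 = 76613315251788070623.42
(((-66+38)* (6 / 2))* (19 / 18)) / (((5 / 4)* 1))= -1064 / 15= -70.93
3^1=3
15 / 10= 3 / 2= 1.50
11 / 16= 0.69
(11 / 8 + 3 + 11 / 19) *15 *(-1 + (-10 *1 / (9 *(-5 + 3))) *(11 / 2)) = 152.75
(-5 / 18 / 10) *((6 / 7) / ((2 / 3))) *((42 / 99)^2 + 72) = -19651 / 7623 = -2.58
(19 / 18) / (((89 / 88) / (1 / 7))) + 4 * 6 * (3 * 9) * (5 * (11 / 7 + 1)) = 46715156 / 5607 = 8331.58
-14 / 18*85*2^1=-1190 / 9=-132.22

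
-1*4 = -4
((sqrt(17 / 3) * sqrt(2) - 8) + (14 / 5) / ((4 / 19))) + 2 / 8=sqrt(102) / 3 + 111 / 20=8.92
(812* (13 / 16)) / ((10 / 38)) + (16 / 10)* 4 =50269 / 20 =2513.45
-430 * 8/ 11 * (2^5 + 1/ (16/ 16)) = -10320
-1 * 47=-47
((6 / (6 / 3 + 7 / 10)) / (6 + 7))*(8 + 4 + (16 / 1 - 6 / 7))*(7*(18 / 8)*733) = 696350 / 13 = 53565.38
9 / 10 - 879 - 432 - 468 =-17781 / 10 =-1778.10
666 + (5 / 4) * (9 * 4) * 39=2421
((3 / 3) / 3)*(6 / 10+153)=256 / 5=51.20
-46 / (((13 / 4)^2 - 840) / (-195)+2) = -143520 / 19511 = -7.36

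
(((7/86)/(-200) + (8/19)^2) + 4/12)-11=-195399581/18627600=-10.49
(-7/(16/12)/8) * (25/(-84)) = 25/128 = 0.20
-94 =-94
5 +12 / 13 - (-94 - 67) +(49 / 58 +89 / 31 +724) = 20911289 / 23374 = 894.64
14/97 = 0.14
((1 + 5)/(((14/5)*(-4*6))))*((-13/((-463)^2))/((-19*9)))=-65/2052797544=-0.00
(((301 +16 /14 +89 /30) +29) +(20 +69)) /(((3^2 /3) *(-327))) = -88853 /206010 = -0.43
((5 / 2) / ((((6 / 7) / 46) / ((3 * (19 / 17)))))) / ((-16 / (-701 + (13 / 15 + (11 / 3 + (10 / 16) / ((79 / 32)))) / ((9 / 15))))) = 7536443005 / 386784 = 19484.89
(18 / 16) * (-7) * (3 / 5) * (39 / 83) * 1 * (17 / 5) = -125307 / 16600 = -7.55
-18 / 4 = -9 / 2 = -4.50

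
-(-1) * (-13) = -13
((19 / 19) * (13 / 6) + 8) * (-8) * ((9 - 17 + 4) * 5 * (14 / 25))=13664 / 15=910.93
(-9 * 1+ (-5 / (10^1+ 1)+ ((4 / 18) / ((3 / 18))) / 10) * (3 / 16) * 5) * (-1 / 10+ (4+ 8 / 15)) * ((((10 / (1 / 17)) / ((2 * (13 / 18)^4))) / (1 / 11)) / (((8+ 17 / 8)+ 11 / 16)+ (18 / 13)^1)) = -64757192472 / 5573789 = -11618.16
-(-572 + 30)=542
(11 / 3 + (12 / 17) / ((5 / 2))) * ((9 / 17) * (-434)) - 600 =-2178114 / 1445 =-1507.35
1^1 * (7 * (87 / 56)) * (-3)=-32.62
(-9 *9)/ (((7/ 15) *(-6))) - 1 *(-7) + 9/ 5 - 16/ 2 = 2081/ 70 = 29.73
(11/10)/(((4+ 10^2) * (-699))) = -11/726960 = -0.00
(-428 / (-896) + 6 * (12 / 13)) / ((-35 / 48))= -52557 / 6370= -8.25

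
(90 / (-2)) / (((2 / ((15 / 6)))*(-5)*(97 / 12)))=1.39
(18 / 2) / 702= 1 / 78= 0.01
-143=-143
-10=-10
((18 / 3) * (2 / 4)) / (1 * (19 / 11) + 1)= 11 / 10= 1.10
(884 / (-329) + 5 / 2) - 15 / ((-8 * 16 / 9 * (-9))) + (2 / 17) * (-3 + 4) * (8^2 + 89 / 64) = 7.39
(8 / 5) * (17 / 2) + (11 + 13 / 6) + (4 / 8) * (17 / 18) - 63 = -6437 / 180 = -35.76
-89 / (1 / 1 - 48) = 89 / 47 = 1.89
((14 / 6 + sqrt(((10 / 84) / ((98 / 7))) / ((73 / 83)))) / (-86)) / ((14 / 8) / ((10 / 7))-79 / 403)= -56420 / 2139723-4030 * sqrt(90885) / 1093398453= -0.03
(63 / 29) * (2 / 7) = 18 / 29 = 0.62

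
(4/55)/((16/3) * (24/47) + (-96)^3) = -47/571758880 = -0.00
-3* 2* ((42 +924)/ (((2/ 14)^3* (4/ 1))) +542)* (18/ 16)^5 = -29539793691/ 32768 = -901482.96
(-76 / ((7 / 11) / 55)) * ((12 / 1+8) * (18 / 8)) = -2069100 / 7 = -295585.71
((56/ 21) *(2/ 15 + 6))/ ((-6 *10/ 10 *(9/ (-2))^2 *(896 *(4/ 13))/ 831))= -82823/ 204120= -0.41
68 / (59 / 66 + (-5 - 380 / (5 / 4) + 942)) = 264 / 2461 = 0.11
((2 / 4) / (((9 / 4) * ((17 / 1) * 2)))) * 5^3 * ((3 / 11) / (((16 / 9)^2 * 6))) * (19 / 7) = 21375 / 670208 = 0.03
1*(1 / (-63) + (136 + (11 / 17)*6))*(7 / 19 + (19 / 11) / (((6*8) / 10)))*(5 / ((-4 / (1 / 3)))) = -2736042205 / 64465632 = -42.44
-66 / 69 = -22 / 23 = -0.96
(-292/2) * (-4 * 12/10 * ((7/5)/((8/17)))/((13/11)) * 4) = 2293368/325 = 7056.52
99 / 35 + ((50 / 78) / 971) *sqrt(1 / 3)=25 *sqrt(3) / 113607 + 99 / 35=2.83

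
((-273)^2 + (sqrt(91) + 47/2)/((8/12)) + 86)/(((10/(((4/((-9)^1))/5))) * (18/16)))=-1194404/2025 - 8 * sqrt(91)/675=-589.94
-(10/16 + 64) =-517/8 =-64.62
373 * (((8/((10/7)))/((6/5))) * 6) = 10444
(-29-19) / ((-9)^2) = -16 / 27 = -0.59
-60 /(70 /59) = -354 /7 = -50.57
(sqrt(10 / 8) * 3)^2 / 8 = 45 / 32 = 1.41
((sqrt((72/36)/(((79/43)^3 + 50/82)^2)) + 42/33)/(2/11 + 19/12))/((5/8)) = 573722512 * sqrt(2)/4310941535 + 1344/1165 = 1.34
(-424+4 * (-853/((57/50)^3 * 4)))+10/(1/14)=-159219812/185193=-859.75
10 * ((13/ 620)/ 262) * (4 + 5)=117/ 16244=0.01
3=3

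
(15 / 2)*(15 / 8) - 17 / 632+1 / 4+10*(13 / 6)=136331 / 3792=35.95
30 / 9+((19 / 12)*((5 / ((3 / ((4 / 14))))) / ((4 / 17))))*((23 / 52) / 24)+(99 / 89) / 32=191852809 / 55980288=3.43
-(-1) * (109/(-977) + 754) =736549/977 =753.89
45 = 45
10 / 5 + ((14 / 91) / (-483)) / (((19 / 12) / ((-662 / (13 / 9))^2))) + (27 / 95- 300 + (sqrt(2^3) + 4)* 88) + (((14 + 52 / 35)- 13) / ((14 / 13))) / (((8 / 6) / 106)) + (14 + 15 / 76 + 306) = 176* sqrt(2) + 242619640429 / 470443610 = 764.63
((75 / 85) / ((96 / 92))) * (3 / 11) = 345 / 1496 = 0.23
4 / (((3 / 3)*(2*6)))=1 / 3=0.33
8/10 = 4/5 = 0.80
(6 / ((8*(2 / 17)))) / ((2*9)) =17 / 48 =0.35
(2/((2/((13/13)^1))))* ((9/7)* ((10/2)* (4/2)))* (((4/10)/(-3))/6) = -2/7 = -0.29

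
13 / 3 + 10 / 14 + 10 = 316 / 21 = 15.05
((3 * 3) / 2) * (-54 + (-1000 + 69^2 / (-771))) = -2452185 / 514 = -4770.79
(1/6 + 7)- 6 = 7/6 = 1.17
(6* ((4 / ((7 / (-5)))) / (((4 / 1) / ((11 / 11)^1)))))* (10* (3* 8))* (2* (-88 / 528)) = 2400 / 7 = 342.86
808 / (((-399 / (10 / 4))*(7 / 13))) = -26260 / 2793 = -9.40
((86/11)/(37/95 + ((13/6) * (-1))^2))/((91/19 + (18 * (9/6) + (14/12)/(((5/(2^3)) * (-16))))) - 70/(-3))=0.03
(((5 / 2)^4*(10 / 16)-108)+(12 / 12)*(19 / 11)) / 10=-115257 / 14080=-8.19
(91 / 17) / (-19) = -91 / 323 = -0.28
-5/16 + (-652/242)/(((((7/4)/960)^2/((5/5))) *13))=-76913434985/1233232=-62367.37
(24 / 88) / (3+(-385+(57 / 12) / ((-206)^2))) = -169744 / 237754693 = -0.00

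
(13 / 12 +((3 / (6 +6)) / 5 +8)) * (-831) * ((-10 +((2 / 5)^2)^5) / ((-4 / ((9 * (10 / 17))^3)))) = -5403228694009092 / 1919140625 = -2815441.78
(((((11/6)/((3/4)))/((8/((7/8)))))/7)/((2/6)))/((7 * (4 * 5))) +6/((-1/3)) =-241909/13440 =-18.00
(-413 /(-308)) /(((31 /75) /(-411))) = -1333.34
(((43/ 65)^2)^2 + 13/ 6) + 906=97288568431/ 107103750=908.36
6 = 6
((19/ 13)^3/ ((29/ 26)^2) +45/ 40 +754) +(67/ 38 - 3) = 1256993675/ 1661816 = 756.40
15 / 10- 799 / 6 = -395 / 3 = -131.67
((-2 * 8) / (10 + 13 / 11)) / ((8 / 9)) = -66 / 41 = -1.61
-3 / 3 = -1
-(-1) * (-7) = -7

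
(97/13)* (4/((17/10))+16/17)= 5432/221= 24.58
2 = 2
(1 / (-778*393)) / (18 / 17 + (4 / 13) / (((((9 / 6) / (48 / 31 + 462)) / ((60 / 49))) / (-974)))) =335699 / 11639993064778116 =0.00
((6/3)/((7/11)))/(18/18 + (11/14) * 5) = 44/69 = 0.64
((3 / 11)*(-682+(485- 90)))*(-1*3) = 2583 / 11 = 234.82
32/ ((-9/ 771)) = -8224/ 3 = -2741.33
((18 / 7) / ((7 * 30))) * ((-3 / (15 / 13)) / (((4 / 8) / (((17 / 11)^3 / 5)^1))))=-383214 / 8152375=-0.05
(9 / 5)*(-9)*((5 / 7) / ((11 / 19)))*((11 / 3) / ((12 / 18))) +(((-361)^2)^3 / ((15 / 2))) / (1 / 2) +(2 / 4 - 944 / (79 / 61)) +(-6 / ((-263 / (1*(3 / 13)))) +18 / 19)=318039480811443401587802 / 538851495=590217311750138.88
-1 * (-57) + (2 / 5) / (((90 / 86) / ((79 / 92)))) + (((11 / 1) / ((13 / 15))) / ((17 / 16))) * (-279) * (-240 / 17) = 1831844244679 / 38884950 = 47109.34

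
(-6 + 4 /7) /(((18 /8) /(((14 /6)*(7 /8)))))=-4.93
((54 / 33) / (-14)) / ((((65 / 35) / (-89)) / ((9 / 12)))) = 2403 / 572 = 4.20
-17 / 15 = -1.13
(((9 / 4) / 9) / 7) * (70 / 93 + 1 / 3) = 101 / 2604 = 0.04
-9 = -9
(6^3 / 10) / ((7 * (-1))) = -108 / 35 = -3.09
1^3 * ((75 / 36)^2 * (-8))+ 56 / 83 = -50867 / 1494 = -34.05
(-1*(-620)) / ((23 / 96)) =59520 / 23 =2587.83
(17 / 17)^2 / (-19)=-1 / 19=-0.05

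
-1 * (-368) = 368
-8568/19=-450.95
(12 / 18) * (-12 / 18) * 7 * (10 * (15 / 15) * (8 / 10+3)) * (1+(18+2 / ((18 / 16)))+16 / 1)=-352184 / 81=-4347.95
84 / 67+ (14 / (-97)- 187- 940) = -7317163 / 6499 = -1125.89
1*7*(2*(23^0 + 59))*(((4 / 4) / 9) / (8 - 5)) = 280 / 9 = 31.11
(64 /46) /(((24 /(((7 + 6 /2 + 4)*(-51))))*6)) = -476 /69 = -6.90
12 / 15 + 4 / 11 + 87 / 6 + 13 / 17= 30721 / 1870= 16.43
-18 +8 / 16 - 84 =-101.50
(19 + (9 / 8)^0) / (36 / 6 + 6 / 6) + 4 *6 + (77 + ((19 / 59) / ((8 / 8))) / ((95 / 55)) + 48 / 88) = 475148 / 4543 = 104.59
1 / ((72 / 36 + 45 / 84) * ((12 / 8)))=56 / 213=0.26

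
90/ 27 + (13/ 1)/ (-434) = 4301/ 1302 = 3.30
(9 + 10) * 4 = 76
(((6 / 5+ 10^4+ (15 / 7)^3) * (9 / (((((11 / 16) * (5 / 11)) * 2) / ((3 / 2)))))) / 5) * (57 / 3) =35230650516 / 42875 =821706.13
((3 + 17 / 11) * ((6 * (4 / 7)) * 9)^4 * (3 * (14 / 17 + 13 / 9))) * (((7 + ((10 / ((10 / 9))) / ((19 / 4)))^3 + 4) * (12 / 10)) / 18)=102479127196262400 / 3079601833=33276745.75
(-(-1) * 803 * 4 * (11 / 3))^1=35332 / 3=11777.33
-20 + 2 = -18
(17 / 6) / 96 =0.03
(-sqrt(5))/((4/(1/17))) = -sqrt(5)/68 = -0.03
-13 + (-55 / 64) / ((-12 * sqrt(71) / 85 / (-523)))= -2445025 * sqrt(71) / 54528 - 13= -390.83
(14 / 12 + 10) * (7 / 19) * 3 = 469 / 38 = 12.34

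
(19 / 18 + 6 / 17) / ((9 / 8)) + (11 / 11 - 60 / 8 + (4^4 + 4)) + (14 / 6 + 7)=727291 / 2754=264.09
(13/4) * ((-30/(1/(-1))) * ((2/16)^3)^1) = 0.19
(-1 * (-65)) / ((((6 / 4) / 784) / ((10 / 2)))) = 509600 / 3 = 169866.67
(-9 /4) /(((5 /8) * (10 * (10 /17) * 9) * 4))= -17 /1000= -0.02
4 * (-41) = -164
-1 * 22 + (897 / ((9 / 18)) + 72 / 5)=8932 / 5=1786.40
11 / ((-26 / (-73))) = 803 / 26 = 30.88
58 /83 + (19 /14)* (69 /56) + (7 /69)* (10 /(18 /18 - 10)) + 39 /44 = 1397810087 /444506832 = 3.14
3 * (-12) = -36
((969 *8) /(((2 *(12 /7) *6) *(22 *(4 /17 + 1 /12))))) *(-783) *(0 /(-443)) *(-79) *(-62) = 0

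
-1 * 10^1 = -10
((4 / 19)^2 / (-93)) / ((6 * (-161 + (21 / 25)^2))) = 625 / 1261304037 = 0.00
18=18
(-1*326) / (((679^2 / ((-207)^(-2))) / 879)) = -95518 / 6585048603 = -0.00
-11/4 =-2.75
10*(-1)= -10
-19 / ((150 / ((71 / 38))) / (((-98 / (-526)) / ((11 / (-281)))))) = 977599 / 867900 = 1.13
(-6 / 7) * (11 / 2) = -33 / 7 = -4.71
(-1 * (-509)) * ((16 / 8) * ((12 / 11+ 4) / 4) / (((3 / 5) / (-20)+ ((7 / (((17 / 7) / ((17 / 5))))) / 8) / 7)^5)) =4560640000000000 / 225622639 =20213574.40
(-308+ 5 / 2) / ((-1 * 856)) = 611 / 1712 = 0.36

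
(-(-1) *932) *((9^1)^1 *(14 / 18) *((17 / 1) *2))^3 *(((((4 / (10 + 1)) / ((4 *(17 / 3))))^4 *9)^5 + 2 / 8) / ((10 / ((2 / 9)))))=1748123692110688582761792074151803550538660843990744 / 25043664689641920285819721230978945923665965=69803030.58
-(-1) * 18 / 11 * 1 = 18 / 11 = 1.64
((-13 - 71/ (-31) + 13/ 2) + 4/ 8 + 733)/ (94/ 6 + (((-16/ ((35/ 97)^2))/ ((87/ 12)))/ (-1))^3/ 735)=248330743419071250000/ 7591031059030827227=32.71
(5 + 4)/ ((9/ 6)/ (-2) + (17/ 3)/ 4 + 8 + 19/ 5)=0.72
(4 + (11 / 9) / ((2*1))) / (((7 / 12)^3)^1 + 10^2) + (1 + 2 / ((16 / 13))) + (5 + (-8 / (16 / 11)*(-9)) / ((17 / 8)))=729149963 / 23547448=30.97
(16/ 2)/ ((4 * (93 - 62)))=0.06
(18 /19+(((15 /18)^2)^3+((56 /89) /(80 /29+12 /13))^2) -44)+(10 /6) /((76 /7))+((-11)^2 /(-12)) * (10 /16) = -41290480417108871 /845473628949696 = -48.84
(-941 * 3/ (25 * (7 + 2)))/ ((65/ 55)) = -10351/ 975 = -10.62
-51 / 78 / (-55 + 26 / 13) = 17 / 1378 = 0.01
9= 9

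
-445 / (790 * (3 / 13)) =-1157 / 474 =-2.44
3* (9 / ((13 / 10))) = 270 / 13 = 20.77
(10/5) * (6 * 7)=84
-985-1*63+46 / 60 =-31417 / 30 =-1047.23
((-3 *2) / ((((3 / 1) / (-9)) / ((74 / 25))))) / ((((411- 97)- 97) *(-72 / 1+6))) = -222 / 59675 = -0.00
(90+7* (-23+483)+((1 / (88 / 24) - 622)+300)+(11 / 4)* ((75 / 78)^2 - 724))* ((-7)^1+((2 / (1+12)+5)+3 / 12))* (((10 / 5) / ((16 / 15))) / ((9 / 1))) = -332.47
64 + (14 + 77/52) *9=10573/52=203.33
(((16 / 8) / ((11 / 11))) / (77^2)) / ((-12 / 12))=-2 / 5929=-0.00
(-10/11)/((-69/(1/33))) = 10/25047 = 0.00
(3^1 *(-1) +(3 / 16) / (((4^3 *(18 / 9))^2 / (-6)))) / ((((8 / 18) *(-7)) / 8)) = 505575 / 65536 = 7.71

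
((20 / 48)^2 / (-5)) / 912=-0.00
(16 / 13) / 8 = 2 / 13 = 0.15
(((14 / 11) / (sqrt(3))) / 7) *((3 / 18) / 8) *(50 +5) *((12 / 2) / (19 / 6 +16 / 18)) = 15 *sqrt(3) / 146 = 0.18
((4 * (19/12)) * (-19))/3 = -361/9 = -40.11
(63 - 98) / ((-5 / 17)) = 119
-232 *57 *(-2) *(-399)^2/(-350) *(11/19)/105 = -8291448/125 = -66331.58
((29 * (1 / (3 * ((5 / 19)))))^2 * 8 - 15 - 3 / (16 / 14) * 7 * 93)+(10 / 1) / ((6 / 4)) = 16339489 / 1800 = 9077.49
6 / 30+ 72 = 361 / 5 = 72.20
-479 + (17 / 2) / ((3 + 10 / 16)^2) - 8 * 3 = -422479 / 841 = -502.35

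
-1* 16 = -16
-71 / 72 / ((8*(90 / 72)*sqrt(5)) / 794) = -28187*sqrt(5) / 1800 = -35.02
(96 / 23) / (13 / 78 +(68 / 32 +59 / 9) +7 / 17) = 117504 / 260659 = 0.45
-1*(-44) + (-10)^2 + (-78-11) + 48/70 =1949/35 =55.69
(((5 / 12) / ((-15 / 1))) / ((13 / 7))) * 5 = -0.07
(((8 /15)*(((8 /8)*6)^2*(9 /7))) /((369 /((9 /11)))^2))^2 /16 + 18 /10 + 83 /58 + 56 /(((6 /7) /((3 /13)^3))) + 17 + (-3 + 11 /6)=192455354057355437129 /9687050543911015275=19.87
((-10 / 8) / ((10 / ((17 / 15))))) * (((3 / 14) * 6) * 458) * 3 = -250.26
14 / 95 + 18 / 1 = 1724 / 95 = 18.15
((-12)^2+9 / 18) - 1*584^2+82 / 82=-681821 / 2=-340910.50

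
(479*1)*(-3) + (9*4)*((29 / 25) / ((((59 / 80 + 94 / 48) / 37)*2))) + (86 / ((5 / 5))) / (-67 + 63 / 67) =-8245271734 / 7159055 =-1151.73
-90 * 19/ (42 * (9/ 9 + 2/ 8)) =-228/ 7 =-32.57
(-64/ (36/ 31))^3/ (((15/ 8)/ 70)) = -13666680832/ 2187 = -6249053.88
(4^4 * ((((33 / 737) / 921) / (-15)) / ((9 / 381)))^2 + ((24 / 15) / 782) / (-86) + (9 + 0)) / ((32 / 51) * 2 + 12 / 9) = 129639751786489027 / 37282098710943900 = 3.48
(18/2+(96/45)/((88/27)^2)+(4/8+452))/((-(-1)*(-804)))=-279329/486420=-0.57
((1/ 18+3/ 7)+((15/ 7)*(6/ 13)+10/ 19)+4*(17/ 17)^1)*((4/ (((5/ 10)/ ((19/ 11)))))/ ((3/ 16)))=11949760/ 27027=442.14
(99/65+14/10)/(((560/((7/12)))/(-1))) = -19/6240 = -0.00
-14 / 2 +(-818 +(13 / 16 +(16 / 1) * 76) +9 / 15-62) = 26433 / 80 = 330.41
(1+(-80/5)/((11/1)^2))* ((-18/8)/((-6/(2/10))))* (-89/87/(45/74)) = -23051/210540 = -0.11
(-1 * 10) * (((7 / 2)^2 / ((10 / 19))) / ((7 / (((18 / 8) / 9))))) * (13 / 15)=-1729 / 240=-7.20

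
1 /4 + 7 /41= 69 /164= 0.42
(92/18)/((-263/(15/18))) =-115/7101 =-0.02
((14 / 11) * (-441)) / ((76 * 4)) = -3087 / 1672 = -1.85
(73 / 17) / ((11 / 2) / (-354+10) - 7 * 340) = -50224 / 27836667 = -0.00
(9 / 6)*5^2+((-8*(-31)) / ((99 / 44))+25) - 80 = 1669 / 18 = 92.72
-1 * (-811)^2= -657721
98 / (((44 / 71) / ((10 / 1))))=17395 / 11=1581.36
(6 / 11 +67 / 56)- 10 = -5087 / 616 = -8.26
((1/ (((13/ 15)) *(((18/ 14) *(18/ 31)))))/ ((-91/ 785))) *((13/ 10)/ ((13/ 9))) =-24335/ 2028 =-12.00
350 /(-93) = -350 /93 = -3.76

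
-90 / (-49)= 90 / 49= 1.84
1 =1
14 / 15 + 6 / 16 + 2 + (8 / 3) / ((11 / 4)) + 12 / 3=8.28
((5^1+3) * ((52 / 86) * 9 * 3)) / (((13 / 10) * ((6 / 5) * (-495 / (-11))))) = 80 / 43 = 1.86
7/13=0.54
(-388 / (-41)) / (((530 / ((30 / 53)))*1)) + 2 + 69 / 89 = 28550339 / 10250041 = 2.79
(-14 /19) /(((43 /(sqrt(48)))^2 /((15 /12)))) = -0.02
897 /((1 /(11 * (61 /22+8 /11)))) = 34534.50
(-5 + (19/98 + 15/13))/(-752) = 99/20384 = 0.00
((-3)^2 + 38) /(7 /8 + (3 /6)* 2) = 376 /15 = 25.07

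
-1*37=-37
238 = 238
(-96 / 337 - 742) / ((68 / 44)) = -2751650 / 5729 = -480.30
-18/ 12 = -3/ 2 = -1.50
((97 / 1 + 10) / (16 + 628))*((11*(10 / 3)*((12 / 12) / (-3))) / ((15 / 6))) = -1177 / 1449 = -0.81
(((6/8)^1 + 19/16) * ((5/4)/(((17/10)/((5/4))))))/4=3875/8704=0.45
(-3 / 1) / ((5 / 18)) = -54 / 5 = -10.80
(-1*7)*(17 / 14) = -17 / 2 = -8.50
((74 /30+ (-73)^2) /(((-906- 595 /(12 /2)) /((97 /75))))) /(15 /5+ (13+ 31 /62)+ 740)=-31029136 /3421838625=-0.01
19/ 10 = 1.90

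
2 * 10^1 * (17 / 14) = 170 / 7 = 24.29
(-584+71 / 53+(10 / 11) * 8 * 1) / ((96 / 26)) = -1453621 / 9328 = -155.83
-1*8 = -8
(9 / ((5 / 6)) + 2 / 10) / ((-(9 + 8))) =-11 / 17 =-0.65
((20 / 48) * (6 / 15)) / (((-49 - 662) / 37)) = -37 / 4266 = -0.01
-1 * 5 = -5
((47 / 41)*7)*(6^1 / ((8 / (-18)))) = -8883 / 82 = -108.33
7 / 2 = 3.50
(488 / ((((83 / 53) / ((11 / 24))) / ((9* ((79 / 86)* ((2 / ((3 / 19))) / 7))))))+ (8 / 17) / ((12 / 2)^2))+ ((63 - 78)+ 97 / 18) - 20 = 5369342749 / 2548266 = 2107.06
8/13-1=-5/13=-0.38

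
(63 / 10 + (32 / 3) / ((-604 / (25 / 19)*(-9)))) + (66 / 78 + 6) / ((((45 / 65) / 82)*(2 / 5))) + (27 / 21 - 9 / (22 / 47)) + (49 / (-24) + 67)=496388176387 / 238586040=2080.54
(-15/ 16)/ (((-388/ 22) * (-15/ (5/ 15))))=-11/ 9312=-0.00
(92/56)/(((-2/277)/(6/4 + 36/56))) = -487.58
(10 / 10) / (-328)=-1 / 328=-0.00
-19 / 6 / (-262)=19 / 1572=0.01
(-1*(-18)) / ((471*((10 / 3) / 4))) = 0.05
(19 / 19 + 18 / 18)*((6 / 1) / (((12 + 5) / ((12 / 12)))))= 12 / 17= 0.71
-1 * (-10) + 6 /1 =16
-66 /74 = -33 /37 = -0.89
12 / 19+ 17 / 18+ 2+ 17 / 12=4.99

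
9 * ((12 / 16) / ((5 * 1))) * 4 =5.40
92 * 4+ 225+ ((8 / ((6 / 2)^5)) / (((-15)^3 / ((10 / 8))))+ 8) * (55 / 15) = 306234653 / 492075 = 622.33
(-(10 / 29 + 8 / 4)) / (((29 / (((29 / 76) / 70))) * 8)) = -17 / 308560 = -0.00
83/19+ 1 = 102/19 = 5.37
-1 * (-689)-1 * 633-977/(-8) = 1425/8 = 178.12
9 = 9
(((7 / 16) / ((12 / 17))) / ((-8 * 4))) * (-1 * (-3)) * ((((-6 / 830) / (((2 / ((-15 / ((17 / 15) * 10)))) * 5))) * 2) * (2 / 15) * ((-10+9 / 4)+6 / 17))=31689 / 288972800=0.00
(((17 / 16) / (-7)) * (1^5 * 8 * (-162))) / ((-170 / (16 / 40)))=-81 / 175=-0.46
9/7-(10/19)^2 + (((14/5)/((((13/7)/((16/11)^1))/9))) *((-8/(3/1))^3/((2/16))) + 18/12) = -32432260057/10840830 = -2991.68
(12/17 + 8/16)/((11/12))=1.32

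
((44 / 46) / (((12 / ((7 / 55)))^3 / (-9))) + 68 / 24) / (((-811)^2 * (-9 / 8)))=-94621657 / 24710906830500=-0.00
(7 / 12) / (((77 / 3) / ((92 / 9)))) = 23 / 99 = 0.23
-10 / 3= -3.33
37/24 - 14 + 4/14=-2045/168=-12.17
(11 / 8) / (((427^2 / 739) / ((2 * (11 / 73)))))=89419 / 53240068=0.00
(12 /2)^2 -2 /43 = 1546 /43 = 35.95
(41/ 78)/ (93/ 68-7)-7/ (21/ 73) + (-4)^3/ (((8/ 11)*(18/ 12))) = -1241165/ 14937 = -83.09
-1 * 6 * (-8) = 48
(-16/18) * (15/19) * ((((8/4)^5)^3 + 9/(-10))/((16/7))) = -2293697/228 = -10060.07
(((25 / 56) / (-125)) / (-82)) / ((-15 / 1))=-1 / 344400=-0.00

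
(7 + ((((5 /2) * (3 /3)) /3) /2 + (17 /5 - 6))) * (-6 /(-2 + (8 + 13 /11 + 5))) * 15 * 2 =-9537 /134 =-71.17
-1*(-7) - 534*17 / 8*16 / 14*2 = -18107 / 7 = -2586.71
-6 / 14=-3 / 7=-0.43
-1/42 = -0.02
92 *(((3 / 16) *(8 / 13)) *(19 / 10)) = 1311 / 65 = 20.17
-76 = -76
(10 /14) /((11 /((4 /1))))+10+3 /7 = 10.69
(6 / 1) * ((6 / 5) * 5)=36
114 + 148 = 262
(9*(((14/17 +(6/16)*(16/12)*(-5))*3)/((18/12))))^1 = -513/17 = -30.18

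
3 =3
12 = 12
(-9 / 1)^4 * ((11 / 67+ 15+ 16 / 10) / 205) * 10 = 5365.36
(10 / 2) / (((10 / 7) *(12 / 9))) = 21 / 8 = 2.62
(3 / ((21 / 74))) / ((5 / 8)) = 592 / 35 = 16.91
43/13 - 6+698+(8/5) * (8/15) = 678757/975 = 696.16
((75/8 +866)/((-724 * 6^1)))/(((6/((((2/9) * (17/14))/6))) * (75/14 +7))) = -119051/973959552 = -0.00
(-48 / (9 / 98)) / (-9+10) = -1568 / 3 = -522.67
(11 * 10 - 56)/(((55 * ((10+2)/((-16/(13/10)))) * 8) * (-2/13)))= 9/11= 0.82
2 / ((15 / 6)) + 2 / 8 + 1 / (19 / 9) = 579 / 380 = 1.52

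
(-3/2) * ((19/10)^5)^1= -7428297/200000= -37.14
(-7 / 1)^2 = 49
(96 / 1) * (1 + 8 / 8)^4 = 1536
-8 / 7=-1.14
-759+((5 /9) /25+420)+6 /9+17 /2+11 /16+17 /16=-59051 /180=-328.06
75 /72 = 25 /24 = 1.04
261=261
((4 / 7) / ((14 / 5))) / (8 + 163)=10 / 8379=0.00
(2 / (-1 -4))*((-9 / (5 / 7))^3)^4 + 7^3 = -7818376656538954587487 / 1220703125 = -6404814157036.71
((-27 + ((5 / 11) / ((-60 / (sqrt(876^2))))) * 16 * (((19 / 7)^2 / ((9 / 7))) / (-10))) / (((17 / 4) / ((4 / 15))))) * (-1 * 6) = -12.74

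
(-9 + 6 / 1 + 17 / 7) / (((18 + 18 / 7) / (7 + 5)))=-0.33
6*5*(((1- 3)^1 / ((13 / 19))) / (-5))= 228 / 13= 17.54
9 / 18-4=-7 / 2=-3.50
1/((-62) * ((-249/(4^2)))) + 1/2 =7735/15438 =0.50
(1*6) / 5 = 6 / 5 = 1.20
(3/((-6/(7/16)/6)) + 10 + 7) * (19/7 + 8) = 18825/112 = 168.08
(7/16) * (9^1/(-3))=-21/16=-1.31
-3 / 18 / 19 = -1 / 114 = -0.01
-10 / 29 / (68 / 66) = -165 / 493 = -0.33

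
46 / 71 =0.65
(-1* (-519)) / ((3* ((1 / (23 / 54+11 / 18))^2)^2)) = 106335488 / 531441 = 200.09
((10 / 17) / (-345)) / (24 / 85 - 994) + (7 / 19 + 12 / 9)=31407306 / 18455821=1.70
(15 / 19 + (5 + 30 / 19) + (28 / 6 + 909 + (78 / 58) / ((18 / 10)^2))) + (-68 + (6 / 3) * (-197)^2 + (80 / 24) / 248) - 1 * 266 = 144269372563 / 1844748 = 78205.46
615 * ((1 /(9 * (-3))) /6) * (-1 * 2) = 205 /27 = 7.59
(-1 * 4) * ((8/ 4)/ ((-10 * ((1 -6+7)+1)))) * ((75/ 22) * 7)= 70/ 11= 6.36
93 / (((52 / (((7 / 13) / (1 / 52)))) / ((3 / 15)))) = 10.02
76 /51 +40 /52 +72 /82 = 85286 /27183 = 3.14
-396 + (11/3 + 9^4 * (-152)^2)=454754855/3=151584951.67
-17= -17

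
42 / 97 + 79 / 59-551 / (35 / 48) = -151006969 / 200305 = -753.89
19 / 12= 1.58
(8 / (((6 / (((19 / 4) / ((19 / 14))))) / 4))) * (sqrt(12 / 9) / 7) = 16 * sqrt(3) / 9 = 3.08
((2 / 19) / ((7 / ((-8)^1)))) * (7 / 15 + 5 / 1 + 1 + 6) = -2992 / 1995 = -1.50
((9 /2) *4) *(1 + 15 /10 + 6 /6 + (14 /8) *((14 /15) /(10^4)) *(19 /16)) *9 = 453625137 /800000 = 567.03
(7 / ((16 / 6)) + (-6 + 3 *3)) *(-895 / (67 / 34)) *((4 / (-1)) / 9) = 76075 / 67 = 1135.45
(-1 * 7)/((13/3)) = -21/13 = -1.62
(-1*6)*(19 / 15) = -38 / 5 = -7.60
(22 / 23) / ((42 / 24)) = 88 / 161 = 0.55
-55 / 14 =-3.93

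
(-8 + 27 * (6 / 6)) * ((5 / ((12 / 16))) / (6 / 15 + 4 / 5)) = 950 / 9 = 105.56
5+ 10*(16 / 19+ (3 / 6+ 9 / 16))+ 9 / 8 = 1913 / 76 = 25.17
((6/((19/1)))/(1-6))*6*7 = -252/95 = -2.65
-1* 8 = -8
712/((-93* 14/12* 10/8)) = -5696/1085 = -5.25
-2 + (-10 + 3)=-9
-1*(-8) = 8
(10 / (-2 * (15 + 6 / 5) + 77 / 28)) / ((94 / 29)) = -0.10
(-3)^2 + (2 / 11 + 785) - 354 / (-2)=10683 / 11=971.18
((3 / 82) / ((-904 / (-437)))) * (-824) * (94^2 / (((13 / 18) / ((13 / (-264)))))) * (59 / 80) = 52796957769 / 8154080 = 6474.91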